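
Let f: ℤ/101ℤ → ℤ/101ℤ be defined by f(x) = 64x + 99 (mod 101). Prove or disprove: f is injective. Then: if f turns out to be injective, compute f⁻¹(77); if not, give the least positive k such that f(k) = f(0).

47

Recall that f is injective when f(s) = f(t) forces s = t.
Suppose f(s) = f(t) in ℤ/101ℤ. Then 64s + 99 ≡ 64t + 99 (mod 101), therefore 64(s − t) ≡ 0 (mod 101).
Since gcd(64, 101) = 1, 64 is invertible modulo 101, therefore s − t ≡ 0 (mod 101), i.e. s = t.
Thus f is injective.
We now compute 64⁻¹ mod 101 explicitly. Euclid's algorithm: 101 = 1·64 + 37, 64 = 1·37 + 27, 37 = 1·27 + 10, 27 = 2·10 + 7, 10 = 1·7 + 3, 7 = 2·3 + 1; back-substituting gives 1 = 30·64 − 19·101, so 64⁻¹ ≡ 30 (mod 101).
Since f is injective, we compute f⁻¹(77): solve 64x + 99 ≡ 77 (mod 101), i.e. 64x ≡ 79 (mod 101).
Multiplying by 64⁻¹ = 30 gives x ≡ 30·79 = 2370 = 23·101 + 47 ≡ 47 (mod 101).
Check: f(47) = 64·47 + 99 = 3107 = 30·101 + 77 ≡ 77 (mod 101).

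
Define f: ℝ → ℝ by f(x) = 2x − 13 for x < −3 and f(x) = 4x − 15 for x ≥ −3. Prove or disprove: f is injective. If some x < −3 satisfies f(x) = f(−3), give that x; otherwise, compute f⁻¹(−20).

Both pieces are strictly increasing (slopes 2 and 4), so each is injective on its own interval.
The left piece maps (−∞, −3) onto (−∞, −19); the right piece maps [−3, ∞) onto [−27, ∞).
These images overlap. In particular f(−3) = −27 (right piece), and solving 2x − 13 = −27 on the left piece gives x = −7 < −3.
So f(−7) = f(−3) with −7 ≠ −3, and f is not injective. This x = −7 is the requested value below −3.

-7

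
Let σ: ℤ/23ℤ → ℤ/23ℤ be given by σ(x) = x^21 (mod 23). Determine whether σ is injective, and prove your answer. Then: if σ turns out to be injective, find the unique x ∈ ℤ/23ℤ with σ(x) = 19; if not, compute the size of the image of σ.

17

Since 23 is prime, the nonzero elements of ℤ/23ℤ form a cyclic group of order 22.
As gcd(21, 22) = 1, raising to the 21st power is a bijection on this group: if s^21 ≡ t^21 then (st^{−1})^21 = 1, and the only element of order dividing gcd(21, 22) = 1 is 1, so s = t.
With σ(0) = 0 this makes σ injective on all of ℤ/23ℤ, hence bijective (finite equal-size domain and codomain). In particular σ is injective.
Since σ is injective, we find the preimage of 19. The inverse of x ↦ x^21 on (ℤ/23ℤ)^× is x ↦ x^21, because 21·21 = 441 = 20·22 + 1 ≡ 1 (mod 22) and x^{22} = 1 for x ≠ 0 (Fermat). So σ⁻¹(19) = 19^21 mod 23.
Repeated squaring mod 23: 19^1 ≡ 19, 19^2 ≡ 19² = 361 ≡ 16, 19^4 ≡ 16² = 256 ≡ 3, 19^8 ≡ 3² = 9, 19^16 ≡ 9² = 81 ≡ 12. Since 21 = 16 + 4 + 1, 19^21 ≡ 12·3·19: 12·3 = 36 ≡ 13, then 13·19 = 247 ≡ 17. So 19^21 ≡ 17 (mod 23).
Hence σ⁻¹(19) = 17.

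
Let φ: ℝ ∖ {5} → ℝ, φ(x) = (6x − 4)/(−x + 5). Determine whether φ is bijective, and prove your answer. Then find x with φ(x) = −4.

-8

If φ(x) = −6, cross-multiplying gives −1(6x − 4) = 6(−x + 5), which simplifies to 4 = 30 — false.  So −6 has no preimage and φ is not surjective.
Thus φ is not bijective.
Solving φ(x) = −4: cross-multiplying gives 6x − 4 = −4(−x + 5), which rearranges to 2x = −16, so x = −8.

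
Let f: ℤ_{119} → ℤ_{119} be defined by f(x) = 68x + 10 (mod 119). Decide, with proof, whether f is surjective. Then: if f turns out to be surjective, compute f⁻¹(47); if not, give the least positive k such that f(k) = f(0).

Since gcd(68, 119) = 17, we have 68x ≡ 0 (mod 17) for all x, so f(x) ≡ 10 (mod 17).
But 0 ≢ 10 (mod 17), so 0 ∈ ℤ_{119} has no preimage. So f is not surjective.
Since f is not surjective, we find the least positive k with f(k) = f(0): this means 68k ≡ 0 (mod 119), i.e. 119 ∣ 68k. Since gcd(68, 119) = 17, dividing through by 17 this holds exactly when 7 ∣ 4k, and as gcd(4, 7) = 1, exactly when 7 ∣ k.
The smallest positive such k is 7.

7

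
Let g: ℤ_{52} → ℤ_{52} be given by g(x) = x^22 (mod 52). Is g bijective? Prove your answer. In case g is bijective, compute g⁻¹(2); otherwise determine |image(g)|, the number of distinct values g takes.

g(12): Repeated squaring mod 52: 12^1 ≡ 12, 12^2 ≡ 12² = 144 ≡ 40, 12^4 ≡ 40² = 1600 ≡ 40, 12^8 ≡ 40² = 1600 ≡ 40, 12^16 ≡ 40² = 1600 ≡ 40. Since 22 = 16 + 4 + 2, 12^22 ≡ 40·40·40: 40·40 = 1600 ≡ 40, then 40·40 = 1600 ≡ 40. So 12^22 ≡ 40 (mod 52).
g(14): Repeated squaring mod 52: 14^1 ≡ 14, 14^2 ≡ 14² = 196 ≡ 40, 14^4 ≡ 40² = 1600 ≡ 40, 14^8 ≡ 40² = 1600 ≡ 40, 14^16 ≡ 40² = 1600 ≡ 40. Since 22 = 16 + 4 + 2, 14^22 ≡ 40·40·40: 40·40 = 1600 ≡ 40, then 40·40 = 1600 ≡ 40. So 14^22 ≡ 40 (mod 52).
So g(12) = g(14) = 40 while 12 ≠ 14, thus g is not injective, hence not bijective.
Since g is not bijective, we determine |image(g)|. Computing x^22 mod 52 for each x (by repeated squaring, reducing mod 52 at every step), the values g(0), g(1), …, g(51) are: 0, 1, 36, 29, 48, 25, 4, 17, 12, 9, 16, 49, 40, 13, 40, 49, 16, 9, 12, 17, 4, 25, 48, 29, 36, 1, 0, 1, 36, 29, 48, 25, 4, 17, 12, 9, 16, 49, 40, 13, 40, 49, 16, 9, 12, 17, 4, 25, 48, 29, 36, 1.
The distinct values are {0, 1, 4, 9, 12, 13, 16, 17, 25, 29, 36, 40, 48, 49}; there are 14 of them.

14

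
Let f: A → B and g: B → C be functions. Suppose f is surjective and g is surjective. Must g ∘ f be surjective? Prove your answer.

surjective

Let c ∈ C. Since g is surjective, there is b ∈ B with g(b) = c. Since f is surjective, there is a ∈ A with f(a) = b.
Then (g ∘ f)(a) = g(b) = c. Hence g ∘ f is surjective.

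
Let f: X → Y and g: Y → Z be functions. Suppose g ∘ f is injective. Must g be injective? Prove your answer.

not injective

No. Take X = {1, 2}, Y = {1, 2, 3, 4, 5}, Z = {1, 2, 3, 4, 5}, f(a) = a for each a ∈ X, and g(b) = 4 if b ∈ {4, 5} else g(b) = b.
Then g ∘ f = f is injective (X ⊂ Y and f is the inclusion), but g(4) = g(5) = 4 with 4 ≠ 5, so g is not injective.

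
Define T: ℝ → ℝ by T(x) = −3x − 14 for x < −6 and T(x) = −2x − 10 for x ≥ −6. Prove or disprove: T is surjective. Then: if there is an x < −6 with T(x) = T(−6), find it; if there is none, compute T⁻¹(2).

-6

Both pieces are strictly decreasing (slopes −3 and −2), so each is injective on its own interval.
The left piece maps (−∞, −6) onto (4, ∞); the right piece maps [−6, ∞) onto (−∞, 2].
The union (4, ∞) ∪ (−∞, 2] omits the interval between 4 and 2; in particular 4 has no preimage. So T is not surjective.
Because the two images are disjoint, no x < −6 has T(x) = T(−6), so we compute T⁻¹(2): 2 lies in (−∞, 2], so solve −2x − 10 = 2: x = (2 + 10)/(−2) = −6.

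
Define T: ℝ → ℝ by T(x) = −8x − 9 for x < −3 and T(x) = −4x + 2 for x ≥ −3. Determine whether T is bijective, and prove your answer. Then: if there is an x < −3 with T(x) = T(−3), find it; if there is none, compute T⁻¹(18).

Both pieces are strictly decreasing (slopes −8 and −4), so each is injective on its own interval.
The left piece maps (−∞, −3) onto (15, ∞); the right piece maps [−3, ∞) onto (−∞, 14].
The images leave a gap (15 has no preimage), so T is not surjective, hence not bijective.
Because the two images are disjoint, no x < −3 has T(x) = T(−3), so we compute T⁻¹(18): 18 lies in (15, ∞), so solve −8x − 9 = 18: x = (18 + 9)/(−8) = −27/8.

-27/8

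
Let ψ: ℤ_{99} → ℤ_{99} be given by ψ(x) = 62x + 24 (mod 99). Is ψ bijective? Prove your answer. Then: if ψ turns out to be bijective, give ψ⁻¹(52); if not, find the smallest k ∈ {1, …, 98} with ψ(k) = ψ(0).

26

Suppose ψ(u) = ψ(v) in ℤ_{99}. Then 62u + 24 ≡ 62v + 24 (mod 99), so 62(u − v) ≡ 0 (mod 99).
Since gcd(62, 99) = 1, 62 is invertible modulo 99, hence u − v ≡ 0 (mod 99), i.e. u = v.
We now compute 62⁻¹ mod 99 explicitly. Euclid's algorithm: 99 = 1·62 + 37, 62 = 1·37 + 25, 37 = 1·25 + 12, 25 = 2·12 + 1; back-substituting gives 1 = 8·62 − 5·99, so 62⁻¹ ≡ 8 (mod 99).
Then y ↦ 8(y − 24) is a two-sided inverse to ψ, so every y ∈ ℤ_{99} has a preimage.
Hence ψ is bijective.
Since ψ is bijective, we compute ψ⁻¹(52): solve 62x + 24 ≡ 52 (mod 99), i.e. 62x ≡ 28 (mod 99).
Multiplying by 62⁻¹ = 8 gives x ≡ 8·28 = 224 = 2·99 + 26 ≡ 26 (mod 99).
Check: ψ(26) = 62·26 + 24 = 1636 = 16·99 + 52 ≡ 52 (mod 99).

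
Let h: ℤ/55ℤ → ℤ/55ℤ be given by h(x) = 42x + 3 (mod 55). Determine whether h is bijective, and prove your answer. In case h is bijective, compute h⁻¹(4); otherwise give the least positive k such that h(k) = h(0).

By definition, h is injective when h(a) = h(b) forces a = b.
If h(a) = h(b), then 42a ≡ 42b (mod 55). Because gcd(42, 55) = 1, we may cancel 42 to get a ≡ b (mod 55).
We now compute 42⁻¹ mod 55 explicitly. Euclid's algorithm: 55 = 1·42 + 13, 42 = 3·13 + 3, 13 = 4·3 + 1; back-substituting gives 1 = 38·42 − 29·55, so 42⁻¹ ≡ 38 (mod 55).
Then y ↦ 38(y − 3) is a two-sided inverse to h, so every y ∈ ℤ/55ℤ has a preimage.
Thus h is bijective.
Since h is bijective, we find h⁻¹(4): we need 42x ≡ 4 − 3 ≡ 1 (mod 55). Using 42⁻¹ = 38: x ≡ 38·1 = 38, so x = 38.
Check: h(38) = 42·38 + 3 = 1599 = 29·55 + 4 ≡ 4 (mod 55).

38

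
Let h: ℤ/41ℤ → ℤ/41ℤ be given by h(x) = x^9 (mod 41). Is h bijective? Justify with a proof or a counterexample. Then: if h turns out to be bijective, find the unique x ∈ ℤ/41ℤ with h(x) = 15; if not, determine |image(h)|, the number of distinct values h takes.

24

Since 41 is prime, the nonzero elements of ℤ/41ℤ form a cyclic group of order 40.
As gcd(9, 40) = 1, raising to the 9th power is a bijection on this group: if a^9 ≡ b^9 then (ab^{−1})^9 = 1, and the only element of order dividing gcd(9, 40) = 1 is 1, so a = b.
With h(0) = 0 this makes h injective on all of ℤ/41ℤ, hence bijective (finite equal-size domain and codomain). In particular h is bijective.
Since h is bijective, we find the preimage of 15. The inverse of x ↦ x^9 on (ℤ/41ℤ)^× is x ↦ x^9, because 9·9 = 81 = 2·40 + 1 ≡ 1 (mod 40) and x^{40} = 1 for x ≠ 0 (Fermat). So h⁻¹(15) = 15^9 mod 41.
Repeated squaring mod 41: 15^1 ≡ 15, 15^2 ≡ 15² = 225 ≡ 20, 15^4 ≡ 20² = 400 ≡ 31, 15^8 ≡ 31² = 961 ≡ 18. Since 9 = 8 + 1, 15^9 ≡ 18·15: 18·15 = 270 ≡ 24. So 15^9 ≡ 24 (mod 41).
Hence h⁻¹(15) = 24.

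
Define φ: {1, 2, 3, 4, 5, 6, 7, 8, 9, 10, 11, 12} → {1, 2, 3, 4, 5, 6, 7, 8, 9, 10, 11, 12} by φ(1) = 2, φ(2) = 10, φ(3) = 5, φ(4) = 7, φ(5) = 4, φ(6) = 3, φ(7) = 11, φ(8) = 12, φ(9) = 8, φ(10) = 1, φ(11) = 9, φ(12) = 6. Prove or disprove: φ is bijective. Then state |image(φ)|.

The values 2, 10, 5, 7, 4, 3, 11, 12, 8, 1, 9, 6 are a permutation of {1, 2, 3, 4, 5, 6, 7, 8, 9, 10, 11, 12}: each element appears exactly once.
So φ is injective and surjective, hence bijective.
The image of φ is {1, 2, 3, 4, 5, 6, 7, 8, 9, 10, 11, 12}, which has 12 elements.

12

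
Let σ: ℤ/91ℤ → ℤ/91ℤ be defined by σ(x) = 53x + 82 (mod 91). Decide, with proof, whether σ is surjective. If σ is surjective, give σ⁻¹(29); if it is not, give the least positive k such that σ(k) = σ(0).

90

Recall: σ is surjective if every y in the codomain equals σ(x) for some x in the domain.
Since gcd(53, 91) = 1, 53 is invertible modulo 91. Euclid's algorithm: 91 = 1·53 + 38, 53 = 1·38 + 15, 38 = 2·15 + 8, 15 = 1·8 + 7, 8 = 1·7 + 1; back-substituting gives 1 = 79·53 − 46·91, so 53⁻¹ ≡ 79 (mod 91).
Then y ↦ 79(y − 82) is a two-sided inverse to σ, so every y ∈ ℤ/91ℤ has a preimage.
Hence σ is surjective.
Since σ is surjective, we compute σ⁻¹(29): solve 53x + 82 ≡ 29 (mod 91), i.e. 53x ≡ 38 (mod 91).
Multiplying by 53⁻¹ = 79 gives x ≡ 79·38 = 3002 = 32·91 + 90 ≡ 90 (mod 91).
Check: σ(90) = 53·90 + 82 = 4852 = 53·91 + 29 ≡ 29 (mod 91).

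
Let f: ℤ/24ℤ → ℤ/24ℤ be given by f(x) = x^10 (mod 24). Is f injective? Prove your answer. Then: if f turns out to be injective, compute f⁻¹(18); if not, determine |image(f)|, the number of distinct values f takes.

f(2): Repeated squaring mod 24: 2^1 ≡ 2, 2^2 ≡ 2² = 4, 2^4 ≡ 4² = 16, 2^8 ≡ 16² = 256 ≡ 16. Since 10 = 8 + 2, 2^10 ≡ 16·4: 16·4 = 64 ≡ 16. So 2^10 ≡ 16 (mod 24).
f(4): Repeated squaring mod 24: 4^1 ≡ 4, 4^2 ≡ 4² = 16, 4^4 ≡ 16² = 256 ≡ 16, 4^8 ≡ 16² = 256 ≡ 16. Since 10 = 8 + 2, 4^10 ≡ 16·16: 16·16 = 256 ≡ 16. So 4^10 ≡ 16 (mod 24).
So f(2) = f(4) = 16 while 2 ≠ 4, so f is not injective.
Since f is not injective, we determine |image(f)|. Computing x^10 mod 24 for each x (by repeated squaring, reducing mod 24 at every step), the values f(0), f(1), …, f(23) are: 0, 1, 16, 9, 16, 1, 0, 1, 16, 9, 16, 1, 0, 1, 16, 9, 16, 1, 0, 1, 16, 9, 16, 1.
The distinct values are {0, 1, 9, 16}; there are 4 of them.

4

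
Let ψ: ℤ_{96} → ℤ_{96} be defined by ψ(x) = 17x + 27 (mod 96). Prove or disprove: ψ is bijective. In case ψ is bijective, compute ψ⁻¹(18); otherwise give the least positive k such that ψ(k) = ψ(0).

Recall that ψ is injective when ψ(a) = ψ(b) forces a = b.
If ψ(a) = ψ(b), then 17a ≡ 17b (mod 96). Because gcd(17, 96) = 1, we may cancel 17 to get a ≡ b (mod 96).
We now compute 17⁻¹ mod 96 explicitly. Euclid's algorithm: 96 = 5·17 + 11, 17 = 1·11 + 6, 11 = 1·6 + 5, 6 = 1·5 + 1; back-substituting gives 1 = 17·17 − 3·96, so 17⁻¹ ≡ 17 (mod 96).
Then y ↦ 17(y − 27) is a two-sided inverse to ψ, so every y ∈ ℤ_{96} has a preimage.
Thus ψ is bijective.
Since ψ is bijective, we find ψ⁻¹(18): we need 17x ≡ 18 − 27 ≡ 87 (mod 96). Using 17⁻¹ = 17: x ≡ 17·87 = 1479 = 15·96 + 39, so x = 39.
Check: ψ(39) = 17·39 + 27 = 690 = 7·96 + 18 ≡ 18 (mod 96).

39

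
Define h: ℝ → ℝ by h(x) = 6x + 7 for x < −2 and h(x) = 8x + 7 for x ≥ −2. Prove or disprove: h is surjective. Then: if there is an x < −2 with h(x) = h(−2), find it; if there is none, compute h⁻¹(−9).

Both pieces are strictly increasing (slopes 6 and 8), so each is injective on its own interval.
The left piece maps (−∞, −2) onto (−∞, −5); the right piece maps [−2, ∞) onto [−9, ∞).
The union (−∞, −5) ∪ [−9, ∞) covers ℝ, so h is surjective.
For the follow-up: the images overlap, so an x < −2 with h(x) = h(−2) exists. h(−2) = −9; solving 6x + 7 = −9 for x < −2 gives x = (−9 − 7)/6 = −8/3.

-8/3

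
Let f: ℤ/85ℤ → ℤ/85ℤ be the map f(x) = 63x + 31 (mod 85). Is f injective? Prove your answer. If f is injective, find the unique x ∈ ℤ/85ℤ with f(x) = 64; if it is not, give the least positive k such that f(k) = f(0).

If f(x_1) = f(x_2), then 63x_1 ≡ 63x_2 (mod 85). Because gcd(63, 85) = 1, we may cancel 63 to get x_1 ≡ x_2 (mod 85).
Thus f is injective.
We now compute 63⁻¹ mod 85 explicitly. Euclid's algorithm: 85 = 1·63 + 22, 63 = 2·22 + 19, 22 = 1·19 + 3, 19 = 6·3 + 1; back-substituting gives 1 = 27·63 − 20·85, so 63⁻¹ ≡ 27 (mod 85).
Since f is injective, we compute f⁻¹(64): solve 63x + 31 ≡ 64 (mod 85), i.e. 63x ≡ 33 (mod 85).
Multiplying by 63⁻¹ = 27 gives x ≡ 27·33 = 891 = 10·85 + 41 ≡ 41 (mod 85).
Check: f(41) = 63·41 + 31 = 2614 = 30·85 + 64 ≡ 64 (mod 85).

41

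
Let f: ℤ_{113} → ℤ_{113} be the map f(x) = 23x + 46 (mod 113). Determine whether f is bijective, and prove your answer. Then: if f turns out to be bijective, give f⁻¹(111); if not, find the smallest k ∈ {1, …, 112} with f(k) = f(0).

By definition, f is injective if f(s) = f(t) implies s = t.
Suppose f(s) = f(t) in ℤ_{113}. Then 23s + 46 ≡ 23t + 46 (mod 113), therefore 23(s − t) ≡ 0 (mod 113).
Since gcd(23, 113) = 1, 23 is invertible modulo 113, thus s − t ≡ 0 (mod 113), i.e. s = t.
We now compute 23⁻¹ mod 113 explicitly. Euclid's algorithm: 113 = 4·23 + 21, 23 = 1·21 + 2, 21 = 10·2 + 1; back-substituting gives 1 = 59·23 − 12·113, so 23⁻¹ ≡ 59 (mod 113).
Then y ↦ 59(y − 46) is a two-sided inverse to f, so every y ∈ ℤ_{113} has a preimage.
Thus f is bijective.
Since f is bijective, we find f⁻¹(111): we need 23x ≡ 111 − 46 ≡ 65 (mod 113). Using 23⁻¹ = 59: x ≡ 59·65 = 3835 = 33·113 + 106, so x = 106.
Check: f(106) = 23·106 + 46 = 2484 = 21·113 + 111 ≡ 111 (mod 113).

106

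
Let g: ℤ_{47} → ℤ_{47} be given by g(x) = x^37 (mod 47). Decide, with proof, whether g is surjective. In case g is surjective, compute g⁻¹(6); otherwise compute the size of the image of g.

21

Since 47 is prime, the nonzero elements of ℤ_{47} form a cyclic group of order 46.
As gcd(37, 46) = 1, raising to the 37th power is a bijection on this group: if s^37 ≡ t^37 then (st^{−1})^37 = 1, and the only element of order dividing gcd(37, 46) = 1 is 1, so s = t.
With g(0) = 0 this makes g injective on all of ℤ_{47}, hence bijective (finite equal-size domain and codomain). In particular g is surjective.
Since g is surjective, we find the preimage of 6. The inverse of x ↦ x^37 on (ℤ_{47})^× is x ↦ x^5, because 37·5 = 185 = 4·46 + 1 ≡ 1 (mod 46) and x^{46} = 1 for x ≠ 0 (Fermat). So g⁻¹(6) = 6^5 mod 47.
Repeated squaring mod 47: 6^1 ≡ 6, 6^2 ≡ 6² = 36, 6^4 ≡ 36² = 1296 ≡ 27. Since 5 = 4 + 1, 6^5 ≡ 27·6: 27·6 = 162 ≡ 21. So 6^5 ≡ 21 (mod 47).
Hence g⁻¹(6) = 21.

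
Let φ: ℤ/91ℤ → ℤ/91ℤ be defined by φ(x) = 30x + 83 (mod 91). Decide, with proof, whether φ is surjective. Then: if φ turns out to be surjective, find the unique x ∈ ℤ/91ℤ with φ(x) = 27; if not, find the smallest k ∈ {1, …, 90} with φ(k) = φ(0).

77

Since gcd(30, 91) = 1, 30 is invertible modulo 91. Euclid's algorithm: 91 = 3·30 + 1; back-substituting gives 1 = 88·30 − 29·91, so 30⁻¹ ≡ 88 (mod 91).
Then y ↦ 88(y − 83) is a two-sided inverse to φ, so every y ∈ ℤ/91ℤ has a preimage.
Therefore φ is surjective.
Since φ is surjective, we find φ⁻¹(27): we need 30x ≡ 27 − 83 ≡ 35 (mod 91). Using 30⁻¹ = 88: x ≡ 88·35 = 3080 = 33·91 + 77, so x = 77.
Check: φ(77) = 30·77 + 83 = 2393 = 26·91 + 27 ≡ 27 (mod 91).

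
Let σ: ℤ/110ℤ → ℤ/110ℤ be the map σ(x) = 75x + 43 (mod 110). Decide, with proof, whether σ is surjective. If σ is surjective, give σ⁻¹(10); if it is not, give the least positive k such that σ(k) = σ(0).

Since gcd(75, 110) = 5, we have 75x ≡ 0 (mod 5) for all x, so σ(x) ≡ 3 (mod 5).
But 0 ≢ 3 (mod 5), so 0 ∈ ℤ/110ℤ has no preimage. Therefore σ is not surjective.
Since σ is not surjective, we find the least positive k with σ(k) = σ(0): this means 75k ≡ 0 (mod 110), i.e. 110 ∣ 75k. Since gcd(75, 110) = 5, dividing through by 5 this holds exactly when 22 ∣ 15k, and as gcd(15, 22) = 1, exactly when 22 ∣ k.
The smallest positive such k is 22.

22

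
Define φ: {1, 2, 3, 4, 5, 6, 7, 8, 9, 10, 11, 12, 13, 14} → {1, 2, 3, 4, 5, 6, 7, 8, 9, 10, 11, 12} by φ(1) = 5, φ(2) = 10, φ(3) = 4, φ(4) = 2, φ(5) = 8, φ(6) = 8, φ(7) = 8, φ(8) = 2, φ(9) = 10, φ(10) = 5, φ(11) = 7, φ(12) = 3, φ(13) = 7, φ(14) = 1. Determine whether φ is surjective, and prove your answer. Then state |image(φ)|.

8

No element maps to 6, so φ is not surjective.
The image of φ is {1, 2, 3, 4, 5, 7, 8, 10}, which has 8 elements.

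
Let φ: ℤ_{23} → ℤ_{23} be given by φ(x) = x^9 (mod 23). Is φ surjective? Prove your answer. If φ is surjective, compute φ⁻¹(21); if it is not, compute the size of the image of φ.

14

Since 23 is prime, the nonzero elements of ℤ_{23} form a cyclic group of order 22.
As gcd(9, 22) = 1, raising to the 9th power is a bijection on this group: if u^9 ≡ v^9 then (uv^{−1})^9 = 1, and the only element of order dividing gcd(9, 22) = 1 is 1, so u = v.
With φ(0) = 0 this makes φ injective on all of ℤ_{23}, hence bijective (finite equal-size domain and codomain). In particular φ is surjective.
Since φ is surjective, we find the preimage of 21. The inverse of x ↦ x^9 on (ℤ_{23})^× is x ↦ x^5, because 9·5 = 45 = 2·22 + 1 ≡ 1 (mod 22) and x^{22} = 1 for x ≠ 0 (Fermat). So φ⁻¹(21) = 21^5 mod 23.
Repeated squaring mod 23: 21^1 ≡ 21, 21^2 ≡ 21² = 441 ≡ 4, 21^4 ≡ 4² = 16. Since 5 = 4 + 1, 21^5 ≡ 16·21: 16·21 = 336 ≡ 14. So 21^5 ≡ 14 (mod 23).
Hence φ⁻¹(21) = 14.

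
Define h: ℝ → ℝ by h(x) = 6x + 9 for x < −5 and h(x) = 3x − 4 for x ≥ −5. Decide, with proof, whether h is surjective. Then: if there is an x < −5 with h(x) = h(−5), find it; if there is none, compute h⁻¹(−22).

-31/6

Both pieces are strictly increasing (slopes 6 and 3), so each is injective on its own interval.
The left piece maps (−∞, −5) onto (−∞, −21); the right piece maps [−5, ∞) onto [−19, ∞).
The union (−∞, −21) ∪ [−19, ∞) omits the interval between −21 and −19; in particular −21 has no preimage. So h is not surjective.
Because the two images are disjoint, no x < −5 has h(x) = h(−5), so we compute h⁻¹(−22): −22 lies in (−∞, −21), so solve 6x + 9 = −22: x = (−22 − 9)/6 = −31/6.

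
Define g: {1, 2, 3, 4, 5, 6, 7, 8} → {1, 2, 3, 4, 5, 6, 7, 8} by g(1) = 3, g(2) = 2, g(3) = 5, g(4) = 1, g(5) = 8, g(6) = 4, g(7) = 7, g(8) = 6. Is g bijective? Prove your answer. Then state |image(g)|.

The values 3, 2, 5, 1, 8, 4, 7, 6 are a permutation of {1, 2, 3, 4, 5, 6, 7, 8}: each element appears exactly once.
So g is injective and surjective, hence bijective.
The image of g is {1, 2, 3, 4, 5, 6, 7, 8}, which has 8 elements.

8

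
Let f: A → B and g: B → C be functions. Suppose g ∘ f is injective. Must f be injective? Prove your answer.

Suppose f(x_1) = f(x_2). Applying g: (g ∘ f)(x_1) = (g ∘ f)(x_2). Since g ∘ f is injective, x_1 = x_2. Therefore f is injective.

injective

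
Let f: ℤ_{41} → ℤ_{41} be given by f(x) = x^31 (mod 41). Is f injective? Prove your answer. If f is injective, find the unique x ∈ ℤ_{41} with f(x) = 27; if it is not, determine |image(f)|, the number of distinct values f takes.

Since 41 is prime, the nonzero elements of ℤ_{41} form a cyclic group of order 40.
As gcd(31, 40) = 1, raising to the 31st power is a bijection on this group: if x_1^31 ≡ x_2^31 then (x_1x_2^{−1})^31 = 1, and the only element of order dividing gcd(31, 40) = 1 is 1, so x_1 = x_2.
With f(0) = 0 this makes f injective on all of ℤ_{41}, hence bijective (finite equal-size domain and codomain). In particular f is injective.
Since f is injective, we find the preimage of 27. The inverse of x ↦ x^31 on (ℤ_{41})^× is x ↦ x^31, because 31·31 = 961 = 24·40 + 1 ≡ 1 (mod 40) and x^{40} = 1 for x ≠ 0 (Fermat). So f⁻¹(27) = 27^31 mod 41.
Repeated squaring mod 41: 27^1 ≡ 27, 27^2 ≡ 27² = 729 ≡ 32, 27^4 ≡ 32² = 1024 ≡ 40, 27^8 ≡ 40² = 1600 ≡ 1, 27^16 ≡ 1² = 1. Since 31 = 16 + 8 + 4 + 2 + 1, 27^31 ≡ 1·1·40·32·27: 1·1 = 1, then 1·40 = 40, then 40·32 = 1280 ≡ 9, then 9·27 = 243 ≡ 38. So 27^31 ≡ 38 (mod 41).
Hence f⁻¹(27) = 38.

38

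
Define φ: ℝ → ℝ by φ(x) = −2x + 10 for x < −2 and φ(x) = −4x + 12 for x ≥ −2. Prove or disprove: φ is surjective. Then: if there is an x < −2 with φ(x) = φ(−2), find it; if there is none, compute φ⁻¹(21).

-5

Both pieces are strictly decreasing (slopes −2 and −4), so each is injective on its own interval.
The left piece maps (−∞, −2) onto (14, ∞); the right piece maps [−2, ∞) onto (−∞, 20].
The union (14, ∞) ∪ (−∞, 20] covers ℝ, so φ is surjective.
For the follow-up: the images overlap, so an x < −2 with φ(x) = φ(−2) exists. φ(−2) = 20; solving −2x + 10 = 20 for x < −2 gives x = (20 − 10)/(−2) = −5.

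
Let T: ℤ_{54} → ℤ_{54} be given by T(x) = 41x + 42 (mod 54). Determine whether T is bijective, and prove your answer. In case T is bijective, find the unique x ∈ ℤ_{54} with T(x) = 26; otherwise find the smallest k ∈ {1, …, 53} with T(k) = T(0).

Recall: T is injective when T(u) = T(v) forces u = v.
If T(u) = T(v), then 41u ≡ 41v (mod 54). Because gcd(41, 54) = 1, we may cancel 41 to get u ≡ v (mod 54).
We now compute 41⁻¹ mod 54 explicitly. Euclid's algorithm: 54 = 1·41 + 13, 41 = 3·13 + 2, 13 = 6·2 + 1; back-substituting gives 1 = 29·41 − 22·54, so 41⁻¹ ≡ 29 (mod 54).
Then y ↦ 29(y − 42) is a two-sided inverse to T, so every y ∈ ℤ_{54} has a preimage.
So T is bijective.
Since T is bijective, we compute T⁻¹(26): solve 41x + 42 ≡ 26 (mod 54), i.e. 41x ≡ 38 (mod 54).
Multiplying by 41⁻¹ = 29 gives x ≡ 29·38 = 1102 = 20·54 + 22 ≡ 22 (mod 54).
Check: T(22) = 41·22 + 42 = 944 = 17·54 + 26 ≡ 26 (mod 54).

22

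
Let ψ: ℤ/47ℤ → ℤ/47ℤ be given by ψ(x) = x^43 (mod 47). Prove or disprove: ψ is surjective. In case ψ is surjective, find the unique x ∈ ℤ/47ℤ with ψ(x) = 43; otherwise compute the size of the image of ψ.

Since 47 is prime, the nonzero elements of ℤ/47ℤ form a cyclic group of order 46.
As gcd(43, 46) = 1, raising to the 43rd power is a bijection on this group: if a^43 ≡ b^43 then (ab^{−1})^43 = 1, and the only element of order dividing gcd(43, 46) = 1 is 1, so a = b.
With ψ(0) = 0 this makes ψ injective on all of ℤ/47ℤ, hence bijective (finite equal-size domain and codomain). In particular ψ is surjective.
Since ψ is surjective, we find the preimage of 43. The inverse of x ↦ x^43 on (ℤ/47ℤ)^× is x ↦ x^15, because 43·15 = 645 = 14·46 + 1 ≡ 1 (mod 46) and x^{46} = 1 for x ≠ 0 (Fermat). So ψ⁻¹(43) = 43^15 mod 47.
Repeated squaring mod 47: 43^1 ≡ 43, 43^2 ≡ 43² = 1849 ≡ 16, 43^4 ≡ 16² = 256 ≡ 21, 43^8 ≡ 21² = 441 ≡ 18. Since 15 = 8 + 4 + 2 + 1, 43^15 ≡ 18·21·16·43: 18·21 = 378 ≡ 2, then 2·16 = 32, then 32·43 = 1376 ≡ 13. So 43^15 ≡ 13 (mod 47).
Hence ψ⁻¹(43) = 13.

13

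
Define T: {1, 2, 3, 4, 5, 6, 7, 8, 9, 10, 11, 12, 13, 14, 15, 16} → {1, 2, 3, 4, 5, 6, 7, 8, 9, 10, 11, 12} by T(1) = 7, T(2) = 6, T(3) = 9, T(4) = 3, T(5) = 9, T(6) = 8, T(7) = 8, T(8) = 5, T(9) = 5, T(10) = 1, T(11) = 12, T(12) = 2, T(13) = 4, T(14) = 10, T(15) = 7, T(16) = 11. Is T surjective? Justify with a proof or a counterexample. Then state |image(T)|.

12

Every element of the codomain has a preimage: 1 = T(10), 2 = T(12), 3 = T(4), 4 = T(13), 5 = T(8), 6 = T(2), 7 = T(1), 8 = T(6), 9 = T(3), 10 = T(14), 11 = T(16), 12 = T(11).
So T is surjective.
The image of T is {1, 2, 3, 4, 5, 6, 7, 8, 9, 10, 11, 12}, which has 12 elements.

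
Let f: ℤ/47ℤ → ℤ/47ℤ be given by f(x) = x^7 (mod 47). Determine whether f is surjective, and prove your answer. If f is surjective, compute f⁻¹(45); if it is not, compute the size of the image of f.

10

Since 47 is prime, the nonzero elements of ℤ/47ℤ form a cyclic group of order 46.
As gcd(7, 46) = 1, raising to the 7th power is a bijection on this group: if a^7 ≡ b^7 then (ab^{−1})^7 = 1, and the only element of order dividing gcd(7, 46) = 1 is 1, so a = b.
With f(0) = 0 this makes f injective on all of ℤ/47ℤ, hence bijective (finite equal-size domain and codomain). In particular f is surjective.
Since f is surjective, we find the preimage of 45. The inverse of x ↦ x^7 on (ℤ/47ℤ)^× is x ↦ x^33, because 7·33 = 231 = 5·46 + 1 ≡ 1 (mod 46) and x^{46} = 1 for x ≠ 0 (Fermat). So f⁻¹(45) = 45^33 mod 47.
Repeated squaring mod 47: 45^1 ≡ 45, 45^2 ≡ 45² = 2025 ≡ 4, 45^4 ≡ 4² = 16, 45^8 ≡ 16² = 256 ≡ 21, 45^16 ≡ 21² = 441 ≡ 18, 45^32 ≡ 18² = 324 ≡ 42. Since 33 = 32 + 1, 45^33 ≡ 42·45: 42·45 = 1890 ≡ 10. So 45^33 ≡ 10 (mod 47).
Hence f⁻¹(45) = 10.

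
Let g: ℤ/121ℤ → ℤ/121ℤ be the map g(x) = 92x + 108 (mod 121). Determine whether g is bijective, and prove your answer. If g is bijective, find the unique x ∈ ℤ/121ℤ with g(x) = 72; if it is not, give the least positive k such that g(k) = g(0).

If g(u) = g(v), then 92u ≡ 92v (mod 121). Because gcd(92, 121) = 1, we may cancel 92 to get u ≡ v (mod 121).
We now compute 92⁻¹ mod 121 explicitly. Euclid's algorithm: 121 = 1·92 + 29, 92 = 3·29 + 5, 29 = 5·5 + 4, 5 = 1·4 + 1; back-substituting gives 1 = 25·92 − 19·121, so 92⁻¹ ≡ 25 (mod 121).
For any y ∈ ℤ/121ℤ, x = 25(y − 108) mod 121 satisfies g(x) = 92·25(y − 108) + 108 ≡ y (since 92·25 ≡ 1 mod 121). So every y has a preimage.
Hence g is bijective.
Since g is bijective, we find g⁻¹(72): we need 92x ≡ 72 − 108 ≡ 85 (mod 121). Using 92⁻¹ = 25: x ≡ 25·85 = 2125 = 17·121 + 68, so x = 68.
Check: g(68) = 92·68 + 108 = 6364 = 52·121 + 72 ≡ 72 (mod 121).

68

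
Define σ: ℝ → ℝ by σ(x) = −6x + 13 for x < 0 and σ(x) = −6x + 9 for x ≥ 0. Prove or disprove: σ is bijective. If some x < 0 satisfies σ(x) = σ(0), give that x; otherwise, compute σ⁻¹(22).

Both pieces are strictly decreasing (slopes −6 and −6), so each is injective on its own interval.
The left piece maps (−∞, 0) onto (13, ∞); the right piece maps [0, ∞) onto (−∞, 9].
The images leave a gap (13 has no preimage), so σ is not surjective, hence not bijective.
Because the two images are disjoint, no x < 0 has σ(x) = σ(0), so we compute σ⁻¹(22): 22 lies in (13, ∞), so solve −6x + 13 = 22: x = (22 − 13)/(−6) = −3/2.

-3/2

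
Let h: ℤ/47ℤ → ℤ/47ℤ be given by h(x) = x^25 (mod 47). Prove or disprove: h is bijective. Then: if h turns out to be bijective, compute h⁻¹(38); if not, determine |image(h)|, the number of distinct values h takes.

44

Since 47 is prime, the nonzero elements of ℤ/47ℤ form a cyclic group of order 46.
As gcd(25, 46) = 1, raising to the 25th power is a bijection on this group: if u^25 ≡ v^25 then (uv^{−1})^25 = 1, and the only element of order dividing gcd(25, 46) = 1 is 1, so u = v.
With h(0) = 0 this makes h injective on all of ℤ/47ℤ, hence bijective (finite equal-size domain and codomain). In particular h is bijective.
Since h is bijective, we find the preimage of 38. The inverse of x ↦ x^25 on (ℤ/47ℤ)^× is x ↦ x^35, because 25·35 = 875 = 19·46 + 1 ≡ 1 (mod 46) and x^{46} = 1 for x ≠ 0 (Fermat). So h⁻¹(38) = 38^35 mod 47.
Repeated squaring mod 47: 38^1 ≡ 38, 38^2 ≡ 38² = 1444 ≡ 34, 38^4 ≡ 34² = 1156 ≡ 28, 38^8 ≡ 28² = 784 ≡ 32, 38^16 ≡ 32² = 1024 ≡ 37, 38^32 ≡ 37² = 1369 ≡ 6. Since 35 = 32 + 2 + 1, 38^35 ≡ 6·34·38: 6·34 = 204 ≡ 16, then 16·38 = 608 ≡ 44. So 38^35 ≡ 44 (mod 47).
Hence h⁻¹(38) = 44.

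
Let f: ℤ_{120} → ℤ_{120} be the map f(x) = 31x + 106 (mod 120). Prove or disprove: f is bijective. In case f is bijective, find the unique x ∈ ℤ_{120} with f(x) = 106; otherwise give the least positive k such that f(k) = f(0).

0

Suppose f(a) = f(b) in ℤ_{120}. Then 31a + 106 ≡ 31b + 106 (mod 120), hence 31(a − b) ≡ 0 (mod 120).
Since gcd(31, 120) = 1, 31 is invertible modulo 120, therefore a − b ≡ 0 (mod 120), i.e. a = b.
We now compute 31⁻¹ mod 120 explicitly. Euclid's algorithm: 120 = 3·31 + 27, 31 = 1·27 + 4, 27 = 6·4 + 3, 4 = 1·3 + 1; back-substituting gives 1 = 31·31 − 8·120, so 31⁻¹ ≡ 31 (mod 120).
For any y ∈ ℤ_{120}, x = 31(y − 106) mod 120 satisfies f(x) = 31·31(y − 106) + 106 ≡ y (since 31·31 ≡ 1 mod 120). So every y has a preimage.
So f is bijective.
Since f is bijective, we compute f⁻¹(106): solve 31x + 106 ≡ 106 (mod 120), i.e. 31x ≡ 0 (mod 120).
Multiplying by 31⁻¹ = 31 gives x ≡ 31·0 = 0 ≡ 0 (mod 120).
Check: f(0) = 31·0 + 106 = 106 ≡ 106 (mod 120).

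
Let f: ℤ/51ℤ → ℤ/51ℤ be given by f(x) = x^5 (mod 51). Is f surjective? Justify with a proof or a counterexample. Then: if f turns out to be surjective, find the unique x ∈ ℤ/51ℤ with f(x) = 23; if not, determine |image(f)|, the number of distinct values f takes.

44

Computing x^5 mod 51 for each x (by repeated squaring, reducing mod 51 at every step), the values f(0), f(1), …, f(50) are: 0, 1, 32, 39, 4, 14, 24, 28, 26, 42, 40, 44, 3, 13, 29, 36, 16, 17, 18, 49, 5, 21, 31, 41, 45, 43, 8, 6, 10, 20, 30, 46, 2, 33, 34, 35, 15, 22, 38, 48, 7, 11, 9, 25, 23, 27, 37, 47, 12, 19, 50.
Every element of ℤ/51ℤ appears exactly once in this list, so f is a bijection, and in particular surjective.
Since f is surjective, we read off the preimage of 23 from the same table: f(44) = 23, so f⁻¹(23) = 44.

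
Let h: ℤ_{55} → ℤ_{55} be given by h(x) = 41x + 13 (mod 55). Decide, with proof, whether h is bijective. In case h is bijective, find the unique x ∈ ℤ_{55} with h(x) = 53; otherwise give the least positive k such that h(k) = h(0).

5

Suppose h(s) = h(t) in ℤ_{55}. Then 41s + 13 ≡ 41t + 13 (mod 55), therefore 41(s − t) ≡ 0 (mod 55).
Since gcd(41, 55) = 1, 41 is invertible modulo 55, thus s − t ≡ 0 (mod 55), i.e. s = t.
We now compute 41⁻¹ mod 55 explicitly. Euclid's algorithm: 55 = 1·41 + 14, 41 = 2·14 + 13, 14 = 1·13 + 1; back-substituting gives 1 = 51·41 − 38·55, so 41⁻¹ ≡ 51 (mod 55).
Then y ↦ 51(y − 13) is a two-sided inverse to h, so every y ∈ ℤ_{55} has a preimage.
Hence h is bijective.
Since h is bijective, we compute h⁻¹(53): solve 41x + 13 ≡ 53 (mod 55), i.e. 41x ≡ 40 (mod 55).
Multiplying by 41⁻¹ = 51 gives x ≡ 51·40 = 2040 = 37·55 + 5 ≡ 5 (mod 55).
Check: h(5) = 41·5 + 13 = 218 = 3·55 + 53 ≡ 53 (mod 55).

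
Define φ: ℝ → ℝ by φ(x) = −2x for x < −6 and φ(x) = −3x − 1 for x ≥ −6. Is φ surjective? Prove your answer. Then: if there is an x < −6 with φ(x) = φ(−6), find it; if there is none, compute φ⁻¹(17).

-17/2

Both pieces are strictly decreasing (slopes −2 and −3), so each is injective on its own interval.
The left piece maps (−∞, −6) onto (12, ∞); the right piece maps [−6, ∞) onto (−∞, 17].
The union (12, ∞) ∪ (−∞, 17] covers ℝ, so φ is surjective.
For the follow-up: the images overlap, so an x < −6 with φ(x) = φ(−6) exists. φ(−6) = 17; solving −2x = 17 for x < −6 gives x = (17 − 0)/(−2) = −17/2.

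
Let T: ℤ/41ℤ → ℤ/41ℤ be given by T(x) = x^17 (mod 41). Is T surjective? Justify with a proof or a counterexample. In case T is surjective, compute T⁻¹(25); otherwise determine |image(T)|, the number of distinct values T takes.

4

Since 41 is prime, the nonzero elements of ℤ/41ℤ form a cyclic group of order 40.
As gcd(17, 40) = 1, raising to the 17th power is a bijection on this group: if a^17 ≡ b^17 then (ab^{−1})^17 = 1, and the only element of order dividing gcd(17, 40) = 1 is 1, so a = b.
With T(0) = 0 this makes T injective on all of ℤ/41ℤ, hence bijective (finite equal-size domain and codomain). In particular T is surjective.
Since T is surjective, we find the preimage of 25. The inverse of x ↦ x^17 on (ℤ/41ℤ)^× is x ↦ x^33, because 17·33 = 561 = 14·40 + 1 ≡ 1 (mod 40) and x^{40} = 1 for x ≠ 0 (Fermat). So T⁻¹(25) = 25^33 mod 41.
Repeated squaring mod 41: 25^1 ≡ 25, 25^2 ≡ 25² = 625 ≡ 10, 25^4 ≡ 10² = 100 ≡ 18, 25^8 ≡ 18² = 324 ≡ 37, 25^16 ≡ 37² = 1369 ≡ 16, 25^32 ≡ 16² = 256 ≡ 10. Since 33 = 32 + 1, 25^33 ≡ 10·25: 10·25 = 250 ≡ 4. So 25^33 ≡ 4 (mod 41).
Hence T⁻¹(25) = 4.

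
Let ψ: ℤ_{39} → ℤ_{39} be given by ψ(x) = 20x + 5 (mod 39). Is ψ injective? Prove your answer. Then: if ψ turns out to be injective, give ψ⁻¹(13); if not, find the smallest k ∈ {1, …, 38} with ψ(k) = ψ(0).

16

Recall: injectivity means: for all a, b in the domain, ψ(a) = ψ(b) implies a = b.
Suppose ψ(a) = ψ(b) in ℤ_{39}. Then 20a + 5 ≡ 20b + 5 (mod 39), therefore 20(a − b) ≡ 0 (mod 39).
Since gcd(20, 39) = 1, 20 is invertible modulo 39, hence a − b ≡ 0 (mod 39), i.e. a = b.
Therefore ψ is injective.
We now compute 20⁻¹ mod 39 explicitly. Euclid's algorithm: 39 = 1·20 + 19, 20 = 1·19 + 1; back-substituting gives 1 = 2·20 − 1·39, so 20⁻¹ ≡ 2 (mod 39).
Since ψ is injective, we compute ψ⁻¹(13): solve 20x + 5 ≡ 13 (mod 39), i.e. 20x ≡ 8 (mod 39).
Multiplying by 20⁻¹ = 2 gives x ≡ 2·8 = 16 ≡ 16 (mod 39).
Check: ψ(16) = 20·16 + 5 = 325 = 8·39 + 13 ≡ 13 (mod 39).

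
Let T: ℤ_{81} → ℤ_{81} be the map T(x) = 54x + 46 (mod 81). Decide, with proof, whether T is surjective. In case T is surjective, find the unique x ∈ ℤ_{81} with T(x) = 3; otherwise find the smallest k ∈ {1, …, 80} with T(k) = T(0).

Since gcd(54, 81) = 27, we have 54x ≡ 0 (mod 27) for all x, so T(x) ≡ 19 (mod 27).
But 0 ≢ 19 (mod 27), so 0 ∈ ℤ_{81} has no preimage. So T is not surjective.
Since T is not surjective, we find the least positive k with T(k) = T(0): this means 54k ≡ 0 (mod 81), i.e. 81 ∣ 54k. Since gcd(54, 81) = 27, dividing through by 27 this holds exactly when 3 ∣ 2k, and as gcd(2, 3) = 1, exactly when 3 ∣ k.
The smallest positive such k is 3.

3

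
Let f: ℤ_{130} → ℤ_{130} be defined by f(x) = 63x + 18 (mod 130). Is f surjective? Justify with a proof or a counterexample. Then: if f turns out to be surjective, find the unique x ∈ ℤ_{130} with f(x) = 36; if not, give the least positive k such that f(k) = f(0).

56

By definition, f is surjective if every y in the codomain equals f(x) for some x in the domain.
Since gcd(63, 130) = 1, 63 is invertible modulo 130. Euclid's algorithm: 130 = 2·63 + 4, 63 = 15·4 + 3, 4 = 1·3 + 1; back-substituting gives 1 = 97·63 − 47·130, so 63⁻¹ ≡ 97 (mod 130).
For any y ∈ ℤ_{130}, x = 97(y − 18) mod 130 satisfies f(x) = 63·97(y − 18) + 18 ≡ y (since 63·97 ≡ 1 mod 130). So every y has a preimage.
Thus f is surjective.
Since f is surjective, we compute f⁻¹(36): solve 63x + 18 ≡ 36 (mod 130), i.e. 63x ≡ 18 (mod 130).
Multiplying by 63⁻¹ = 97 gives x ≡ 97·18 = 1746 = 13·130 + 56 ≡ 56 (mod 130).
Check: f(56) = 63·56 + 18 = 3546 = 27·130 + 36 ≡ 36 (mod 130).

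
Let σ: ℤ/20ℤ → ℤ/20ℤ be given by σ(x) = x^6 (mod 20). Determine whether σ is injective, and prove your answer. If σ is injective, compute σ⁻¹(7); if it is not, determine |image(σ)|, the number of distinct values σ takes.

σ(4): Repeated squaring mod 20: 4^1 ≡ 4, 4^2 ≡ 4² = 16, 4^4 ≡ 16² = 256 ≡ 16. Since 6 = 4 + 2, 4^6 ≡ 16·16: 16·16 = 256 ≡ 16. So 4^6 ≡ 16 (mod 20).
σ(6): Repeated squaring mod 20: 6^1 ≡ 6, 6^2 ≡ 6² = 36 ≡ 16, 6^4 ≡ 16² = 256 ≡ 16. Since 6 = 4 + 2, 6^6 ≡ 16·16: 16·16 = 256 ≡ 16. So 6^6 ≡ 16 (mod 20).
So σ(4) = σ(6) = 16 while 4 ≠ 6, thus σ is not injective.
Since σ is not injective, we determine |image(σ)|. Computing x^6 mod 20 for each x (by repeated squaring, reducing mod 20 at every step), the values σ(0), σ(1), …, σ(19) are: 0, 1, 4, 9, 16, 5, 16, 9, 4, 1, 0, 1, 4, 9, 16, 5, 16, 9, 4, 1.
The distinct values are {0, 1, 4, 5, 9, 16}; there are 6 of them.

6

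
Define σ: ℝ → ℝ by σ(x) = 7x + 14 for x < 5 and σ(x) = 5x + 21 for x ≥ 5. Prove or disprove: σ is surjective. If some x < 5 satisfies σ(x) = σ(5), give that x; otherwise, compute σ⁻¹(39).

Both pieces are strictly increasing (slopes 7 and 5), so each is injective on its own interval.
The left piece maps (−∞, 5) onto (−∞, 49); the right piece maps [5, ∞) onto [46, ∞).
The union (−∞, 49) ∪ [46, ∞) covers ℝ, so σ is surjective.
For the follow-up: the images overlap, so an x < 5 with σ(x) = σ(5) exists. σ(5) = 46; solving 7x + 14 = 46 for x < 5 gives x = (46 − 14)/7 = 32/7.

32/7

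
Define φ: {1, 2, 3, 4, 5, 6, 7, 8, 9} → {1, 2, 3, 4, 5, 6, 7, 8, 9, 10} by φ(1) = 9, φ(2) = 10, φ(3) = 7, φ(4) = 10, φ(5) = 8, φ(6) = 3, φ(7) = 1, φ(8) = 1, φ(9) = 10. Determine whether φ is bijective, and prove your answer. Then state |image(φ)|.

6

φ(2) = 10 = φ(4) with 2 ≠ 4, so φ is not injective, hence not bijective.
The image of φ is {1, 3, 7, 8, 9, 10}, which has 6 elements.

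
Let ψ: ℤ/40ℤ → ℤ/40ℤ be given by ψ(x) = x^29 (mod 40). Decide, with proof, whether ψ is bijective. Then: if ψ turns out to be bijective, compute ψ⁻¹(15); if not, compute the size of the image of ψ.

ψ(0) = 0^29 = 0.
ψ(10): Repeated squaring mod 40: 10^1 ≡ 10, 10^2 ≡ 10² = 100 ≡ 20, 10^4 ≡ 20² = 400 ≡ 0, 10^8 ≡ 0² = 0, 10^16 ≡ 0² = 0. Since 29 = 16 + 8 + 4 + 1, 10^29 ≡ 0·0·0·10: 0·0 = 0, then 0·0 = 0, then 0·10 = 0. So 10^29 ≡ 0 (mod 40).
So ψ(0) = ψ(10) = 0 while 0 ≠ 10, hence ψ is not injective, hence not bijective.
Since ψ is not bijective, we determine |image(ψ)|. Computing x^29 mod 40 for each x (by repeated squaring, reducing mod 40 at every step), the values ψ(0), ψ(1), …, ψ(39) are: 0, 1, 32, 3, 24, 5, 16, 7, 8, 9, 0, 11, 32, 13, 24, 15, 16, 17, 8, 19, 0, 21, 32, 23, 24, 25, 16, 27, 8, 29, 0, 31, 32, 33, 24, 35, 16, 37, 8, 39.
The distinct values are {0, 1, 3, 5, 7, 8, 9, 11, 13, 15, 16, 17, 19, 21, 23, 24, 25, 27, 29, 31, 32, 33, 35, 37, 39}; there are 25 of them.

25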